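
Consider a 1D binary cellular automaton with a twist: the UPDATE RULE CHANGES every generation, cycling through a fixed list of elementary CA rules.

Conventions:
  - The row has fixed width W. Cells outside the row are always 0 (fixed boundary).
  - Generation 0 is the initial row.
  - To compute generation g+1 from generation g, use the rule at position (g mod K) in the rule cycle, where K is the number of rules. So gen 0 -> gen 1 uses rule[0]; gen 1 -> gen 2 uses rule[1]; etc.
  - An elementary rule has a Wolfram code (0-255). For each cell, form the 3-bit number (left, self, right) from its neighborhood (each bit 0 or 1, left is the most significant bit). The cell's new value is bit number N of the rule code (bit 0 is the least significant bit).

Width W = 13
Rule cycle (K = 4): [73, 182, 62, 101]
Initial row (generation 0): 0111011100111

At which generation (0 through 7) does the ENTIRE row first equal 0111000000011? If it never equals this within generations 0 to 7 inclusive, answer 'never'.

Gen 0: 0111011100111
Gen 1 (rule 73): 0101010100101
Gen 2 (rule 182): 1111111111111
Gen 3 (rule 62): 1000000000000
Gen 4 (rule 101): 1011111111111
Gen 5 (rule 73): 0010000000001
Gen 6 (rule 182): 0111000000011
Gen 7 (rule 62): 1100100000110

Answer: 6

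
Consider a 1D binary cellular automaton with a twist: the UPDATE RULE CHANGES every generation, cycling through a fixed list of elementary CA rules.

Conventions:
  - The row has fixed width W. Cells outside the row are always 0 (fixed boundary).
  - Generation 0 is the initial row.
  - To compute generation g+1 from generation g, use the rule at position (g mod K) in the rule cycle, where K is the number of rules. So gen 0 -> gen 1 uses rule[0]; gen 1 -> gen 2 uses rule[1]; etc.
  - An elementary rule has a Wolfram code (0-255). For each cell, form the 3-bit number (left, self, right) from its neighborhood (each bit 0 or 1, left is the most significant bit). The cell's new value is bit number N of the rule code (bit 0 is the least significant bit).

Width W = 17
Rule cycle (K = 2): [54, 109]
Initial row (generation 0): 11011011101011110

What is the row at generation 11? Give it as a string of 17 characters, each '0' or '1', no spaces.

Gen 0: 11011011101011110
Gen 1 (rule 54): 00100100011100001
Gen 2 (rule 109): 10100101010101101
Gen 3 (rule 54): 11111111111110011
Gen 4 (rule 109): 10000000000010011
Gen 5 (rule 54): 11000000000111100
Gen 6 (rule 109): 11011111110100101
Gen 7 (rule 54): 00100000001111111
Gen 8 (rule 109): 10101111101000001
Gen 9 (rule 54): 11110000011100011
Gen 10 (rule 109): 10010111010101011
Gen 11 (rule 54): 11111000111111100

Answer: 11111000111111100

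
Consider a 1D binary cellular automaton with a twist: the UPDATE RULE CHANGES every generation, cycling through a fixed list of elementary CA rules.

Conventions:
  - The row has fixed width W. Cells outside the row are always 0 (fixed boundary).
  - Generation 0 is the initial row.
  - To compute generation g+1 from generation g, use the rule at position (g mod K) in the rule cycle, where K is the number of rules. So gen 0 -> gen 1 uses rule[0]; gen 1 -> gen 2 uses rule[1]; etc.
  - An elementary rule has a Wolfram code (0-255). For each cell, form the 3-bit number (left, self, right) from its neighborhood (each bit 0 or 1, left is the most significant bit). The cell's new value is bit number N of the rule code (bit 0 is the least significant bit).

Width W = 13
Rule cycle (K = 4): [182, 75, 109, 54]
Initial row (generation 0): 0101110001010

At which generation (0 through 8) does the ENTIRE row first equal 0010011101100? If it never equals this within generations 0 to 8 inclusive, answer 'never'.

Answer: never

Derivation:
Gen 0: 0101110001010
Gen 1 (rule 182): 1110101011111
Gen 2 (rule 75): 1010000010001
Gen 3 (rule 109): 1110111010101
Gen 4 (rule 54): 0001000111111
Gen 5 (rule 182): 0011101011110
Gen 6 (rule 75): 1110100010010
Gen 7 (rule 109): 1011101010010
Gen 8 (rule 54): 1100011111111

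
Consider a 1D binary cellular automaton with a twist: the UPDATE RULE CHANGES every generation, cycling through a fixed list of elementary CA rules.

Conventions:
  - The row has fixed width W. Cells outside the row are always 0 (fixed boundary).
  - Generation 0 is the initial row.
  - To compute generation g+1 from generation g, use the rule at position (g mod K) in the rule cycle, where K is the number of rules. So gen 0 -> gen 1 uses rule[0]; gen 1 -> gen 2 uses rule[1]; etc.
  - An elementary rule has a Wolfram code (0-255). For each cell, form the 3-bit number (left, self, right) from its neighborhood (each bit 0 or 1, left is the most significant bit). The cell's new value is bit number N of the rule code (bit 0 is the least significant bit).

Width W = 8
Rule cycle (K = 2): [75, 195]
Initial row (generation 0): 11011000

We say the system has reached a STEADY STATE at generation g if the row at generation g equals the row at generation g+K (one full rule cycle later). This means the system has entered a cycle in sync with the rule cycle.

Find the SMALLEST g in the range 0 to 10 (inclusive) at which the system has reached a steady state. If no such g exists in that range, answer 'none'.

Gen 0: 11011000
Gen 1 (rule 75): 11011011
Gen 2 (rule 195): 01001001
Gen 3 (rule 75): 10010010
Gen 4 (rule 195): 00100100
Gen 5 (rule 75): 11001001
Gen 6 (rule 195): 01010010
Gen 7 (rule 75): 10000100
Gen 8 (rule 195): 00111001
Gen 9 (rule 75): 11101010
Gen 10 (rule 195): 01100000
Gen 11 (rule 75): 11101111
Gen 12 (rule 195): 01100111

Answer: none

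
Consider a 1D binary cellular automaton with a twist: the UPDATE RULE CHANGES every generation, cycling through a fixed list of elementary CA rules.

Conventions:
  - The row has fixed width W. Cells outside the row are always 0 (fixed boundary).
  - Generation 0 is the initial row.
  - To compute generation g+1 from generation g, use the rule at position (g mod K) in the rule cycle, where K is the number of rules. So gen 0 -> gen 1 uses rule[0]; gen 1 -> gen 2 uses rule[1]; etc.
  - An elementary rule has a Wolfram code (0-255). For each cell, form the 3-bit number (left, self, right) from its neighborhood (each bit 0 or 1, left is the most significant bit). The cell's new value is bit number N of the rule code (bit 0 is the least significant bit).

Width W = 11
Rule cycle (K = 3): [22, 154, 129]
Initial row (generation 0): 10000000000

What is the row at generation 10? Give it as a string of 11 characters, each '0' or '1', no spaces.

Gen 0: 10000000000
Gen 1 (rule 22): 11000000000
Gen 2 (rule 154): 10100000000
Gen 3 (rule 129): 00001111111
Gen 4 (rule 22): 00010000000
Gen 5 (rule 154): 00101000000
Gen 6 (rule 129): 10000011111
Gen 7 (rule 22): 11000100000
Gen 8 (rule 154): 10101010000
Gen 9 (rule 129): 00000000111
Gen 10 (rule 22): 00000001000

Answer: 00000001000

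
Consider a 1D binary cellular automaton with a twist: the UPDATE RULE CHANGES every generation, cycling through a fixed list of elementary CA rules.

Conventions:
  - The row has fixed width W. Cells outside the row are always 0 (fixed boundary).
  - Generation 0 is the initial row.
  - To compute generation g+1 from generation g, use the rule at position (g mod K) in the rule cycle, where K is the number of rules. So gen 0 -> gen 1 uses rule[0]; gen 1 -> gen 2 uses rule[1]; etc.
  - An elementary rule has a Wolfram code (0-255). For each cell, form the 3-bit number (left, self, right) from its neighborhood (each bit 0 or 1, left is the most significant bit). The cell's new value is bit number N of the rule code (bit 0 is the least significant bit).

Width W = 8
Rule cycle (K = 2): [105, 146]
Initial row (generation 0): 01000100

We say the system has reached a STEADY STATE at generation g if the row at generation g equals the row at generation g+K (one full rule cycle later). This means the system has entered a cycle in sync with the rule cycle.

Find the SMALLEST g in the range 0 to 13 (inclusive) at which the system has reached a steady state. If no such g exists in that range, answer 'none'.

Answer: 12

Derivation:
Gen 0: 01000100
Gen 1 (rule 105): 00010001
Gen 2 (rule 146): 00101010
Gen 3 (rule 105): 10010100
Gen 4 (rule 146): 01100010
Gen 5 (rule 105): 01101000
Gen 6 (rule 146): 10000100
Gen 7 (rule 105): 00110001
Gen 8 (rule 146): 01001010
Gen 9 (rule 105): 00000100
Gen 10 (rule 146): 00001010
Gen 11 (rule 105): 11100100
Gen 12 (rule 146): 01011010
Gen 13 (rule 105): 00111100
Gen 14 (rule 146): 01011010
Gen 15 (rule 105): 00111100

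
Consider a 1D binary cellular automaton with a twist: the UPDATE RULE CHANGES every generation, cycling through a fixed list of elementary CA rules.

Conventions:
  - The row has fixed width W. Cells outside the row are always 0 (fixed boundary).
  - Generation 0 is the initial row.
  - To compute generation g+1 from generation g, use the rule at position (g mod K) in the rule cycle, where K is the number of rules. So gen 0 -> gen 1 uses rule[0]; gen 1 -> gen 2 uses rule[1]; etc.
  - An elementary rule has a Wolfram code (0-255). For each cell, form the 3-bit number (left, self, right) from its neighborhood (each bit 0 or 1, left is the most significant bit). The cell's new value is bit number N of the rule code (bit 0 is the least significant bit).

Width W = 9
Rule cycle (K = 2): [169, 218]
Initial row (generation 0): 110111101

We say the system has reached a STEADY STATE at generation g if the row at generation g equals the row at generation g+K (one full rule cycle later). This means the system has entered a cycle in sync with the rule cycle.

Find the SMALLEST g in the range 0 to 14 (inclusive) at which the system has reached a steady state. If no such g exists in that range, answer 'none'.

Answer: 6

Derivation:
Gen 0: 110111101
Gen 1 (rule 169): 101111010
Gen 2 (rule 218): 001111001
Gen 3 (rule 169): 101110000
Gen 4 (rule 218): 001111000
Gen 5 (rule 169): 101110011
Gen 6 (rule 218): 001111111
Gen 7 (rule 169): 101111110
Gen 8 (rule 218): 001111111
Gen 9 (rule 169): 101111110
Gen 10 (rule 218): 001111111
Gen 11 (rule 169): 101111110
Gen 12 (rule 218): 001111111
Gen 13 (rule 169): 101111110
Gen 14 (rule 218): 001111111
Gen 15 (rule 169): 101111110
Gen 16 (rule 218): 001111111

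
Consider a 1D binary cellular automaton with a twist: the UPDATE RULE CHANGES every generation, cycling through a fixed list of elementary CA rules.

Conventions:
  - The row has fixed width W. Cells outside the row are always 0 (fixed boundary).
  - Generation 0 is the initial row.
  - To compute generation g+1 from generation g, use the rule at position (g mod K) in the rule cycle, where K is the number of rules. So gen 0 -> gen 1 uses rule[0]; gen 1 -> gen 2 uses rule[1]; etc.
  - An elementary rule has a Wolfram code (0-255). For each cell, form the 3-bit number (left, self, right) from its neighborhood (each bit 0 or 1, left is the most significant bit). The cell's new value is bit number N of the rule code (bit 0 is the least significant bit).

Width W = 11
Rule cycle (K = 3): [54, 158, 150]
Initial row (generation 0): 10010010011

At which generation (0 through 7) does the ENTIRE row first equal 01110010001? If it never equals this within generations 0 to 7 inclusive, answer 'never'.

Answer: never

Derivation:
Gen 0: 10010010011
Gen 1 (rule 54): 11111111100
Gen 2 (rule 158): 11111111010
Gen 3 (rule 150): 01111110011
Gen 4 (rule 54): 10000001100
Gen 5 (rule 158): 11000011010
Gen 6 (rule 150): 00100100011
Gen 7 (rule 54): 01111110100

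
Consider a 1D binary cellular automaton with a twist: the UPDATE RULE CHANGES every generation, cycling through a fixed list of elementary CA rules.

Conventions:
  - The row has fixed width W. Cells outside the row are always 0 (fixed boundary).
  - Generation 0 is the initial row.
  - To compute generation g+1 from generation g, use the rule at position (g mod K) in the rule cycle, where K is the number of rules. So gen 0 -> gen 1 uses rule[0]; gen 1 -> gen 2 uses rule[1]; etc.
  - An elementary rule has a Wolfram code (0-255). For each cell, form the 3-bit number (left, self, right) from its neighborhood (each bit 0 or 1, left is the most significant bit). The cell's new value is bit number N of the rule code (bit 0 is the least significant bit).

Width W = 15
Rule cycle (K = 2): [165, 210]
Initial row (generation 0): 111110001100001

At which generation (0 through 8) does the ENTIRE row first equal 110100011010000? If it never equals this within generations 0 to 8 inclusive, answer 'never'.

Answer: never

Derivation:
Gen 0: 111110001100001
Gen 1 (rule 165): 011100100001101
Gen 2 (rule 210): 101111010010100
Gen 3 (rule 165): 110110110011101
Gen 4 (rule 210): 010010011101100
Gen 5 (rule 165): 010010001010001
Gen 6 (rule 210): 101101010001010
Gen 7 (rule 165): 110011110101110
Gen 8 (rule 210): 011101110000111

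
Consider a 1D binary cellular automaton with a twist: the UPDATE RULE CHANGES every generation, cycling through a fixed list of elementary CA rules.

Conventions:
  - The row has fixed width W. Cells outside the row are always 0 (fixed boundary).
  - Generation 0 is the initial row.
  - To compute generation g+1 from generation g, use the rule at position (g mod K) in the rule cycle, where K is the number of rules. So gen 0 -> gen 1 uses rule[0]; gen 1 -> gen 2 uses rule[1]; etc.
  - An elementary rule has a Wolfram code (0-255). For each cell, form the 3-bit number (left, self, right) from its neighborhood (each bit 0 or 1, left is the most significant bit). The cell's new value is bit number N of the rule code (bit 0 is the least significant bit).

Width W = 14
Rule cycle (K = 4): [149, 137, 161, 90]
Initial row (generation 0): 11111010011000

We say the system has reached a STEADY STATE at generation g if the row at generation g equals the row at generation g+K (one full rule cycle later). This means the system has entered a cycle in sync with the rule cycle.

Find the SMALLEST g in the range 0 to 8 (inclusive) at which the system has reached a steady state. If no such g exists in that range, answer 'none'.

Answer: none

Derivation:
Gen 0: 11111010011000
Gen 1 (rule 149): 01110011000111
Gen 2 (rule 137): 01100010010110
Gen 3 (rule 161): 00001000001000
Gen 4 (rule 90): 00010100010100
Gen 5 (rule 149): 11010111010111
Gen 6 (rule 137): 10000110000110
Gen 7 (rule 161): 00110000110000
Gen 8 (rule 90): 01111001111000
Gen 9 (rule 149): 00110100110111
Gen 10 (rule 137): 10100000100110
Gen 11 (rule 161): 01001110000000
Gen 12 (rule 90): 10111011000000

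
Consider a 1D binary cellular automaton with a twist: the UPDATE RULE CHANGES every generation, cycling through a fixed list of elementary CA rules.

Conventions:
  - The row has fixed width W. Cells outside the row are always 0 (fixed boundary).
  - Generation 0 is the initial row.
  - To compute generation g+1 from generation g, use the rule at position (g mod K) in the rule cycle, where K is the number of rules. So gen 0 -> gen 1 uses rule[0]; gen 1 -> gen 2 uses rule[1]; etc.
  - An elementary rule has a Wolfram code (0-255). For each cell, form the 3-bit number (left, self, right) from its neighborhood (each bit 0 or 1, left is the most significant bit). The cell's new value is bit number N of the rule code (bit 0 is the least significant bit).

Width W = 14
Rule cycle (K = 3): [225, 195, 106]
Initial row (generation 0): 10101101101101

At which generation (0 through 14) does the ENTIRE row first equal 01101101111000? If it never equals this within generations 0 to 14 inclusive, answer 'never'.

Answer: 7

Derivation:
Gen 0: 10101101101101
Gen 1 (rule 225): 01010110110110
Gen 2 (rule 195): 10000010010010
Gen 3 (rule 106): 00000100100100
Gen 4 (rule 225): 11110000000001
Gen 5 (rule 195): 01110111111110
Gen 6 (rule 106): 11011100000010
Gen 7 (rule 225): 01101101111000
Gen 8 (rule 195): 10100100111011
Gen 9 (rule 106): 01001001101111
Gen 10 (rule 225): 00000000110111
Gen 11 (rule 195): 11111111010011
Gen 12 (rule 106): 10000001100111
Gen 13 (rule 225): 00111100100011
Gen 14 (rule 195): 11011101001101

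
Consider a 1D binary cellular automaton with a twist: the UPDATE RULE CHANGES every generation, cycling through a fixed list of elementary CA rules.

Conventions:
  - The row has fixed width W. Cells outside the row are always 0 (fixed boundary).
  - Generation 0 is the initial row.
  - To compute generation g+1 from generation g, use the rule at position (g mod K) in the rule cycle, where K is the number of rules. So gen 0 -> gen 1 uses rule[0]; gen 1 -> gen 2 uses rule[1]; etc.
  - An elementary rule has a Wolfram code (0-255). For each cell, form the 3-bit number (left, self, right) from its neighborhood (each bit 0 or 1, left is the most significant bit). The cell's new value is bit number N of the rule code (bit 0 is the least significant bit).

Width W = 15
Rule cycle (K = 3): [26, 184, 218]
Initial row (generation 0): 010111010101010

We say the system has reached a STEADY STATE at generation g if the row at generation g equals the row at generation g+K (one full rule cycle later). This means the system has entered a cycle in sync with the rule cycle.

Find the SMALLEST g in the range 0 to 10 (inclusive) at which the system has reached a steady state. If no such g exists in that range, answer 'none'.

Gen 0: 010111010101010
Gen 1 (rule 26): 100100000000001
Gen 2 (rule 184): 010010000000000
Gen 3 (rule 218): 101101000000000
Gen 4 (rule 26): 001000100000000
Gen 5 (rule 184): 000100010000000
Gen 6 (rule 218): 001010101000000
Gen 7 (rule 26): 010000000100000
Gen 8 (rule 184): 001000000010000
Gen 9 (rule 218): 010100000101000
Gen 10 (rule 26): 100010001000100
Gen 11 (rule 184): 010001000100010
Gen 12 (rule 218): 101010101010101
Gen 13 (rule 26): 000000000000000

Answer: none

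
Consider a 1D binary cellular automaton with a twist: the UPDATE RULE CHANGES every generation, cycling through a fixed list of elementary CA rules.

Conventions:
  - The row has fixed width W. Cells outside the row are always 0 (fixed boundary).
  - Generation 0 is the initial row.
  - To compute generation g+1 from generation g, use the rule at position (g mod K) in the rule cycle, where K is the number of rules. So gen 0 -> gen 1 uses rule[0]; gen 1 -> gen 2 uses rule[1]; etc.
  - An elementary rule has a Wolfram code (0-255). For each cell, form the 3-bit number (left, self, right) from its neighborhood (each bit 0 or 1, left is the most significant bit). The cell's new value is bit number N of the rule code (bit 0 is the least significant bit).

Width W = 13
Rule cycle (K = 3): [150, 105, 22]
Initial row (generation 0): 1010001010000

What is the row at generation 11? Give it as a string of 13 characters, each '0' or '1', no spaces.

Answer: 1111111111111

Derivation:
Gen 0: 1010001010000
Gen 1 (rule 150): 1011011011000
Gen 2 (rule 105): 0111111111011
Gen 3 (rule 22): 1000000000000
Gen 4 (rule 150): 1100000000000
Gen 5 (rule 105): 1101111111111
Gen 6 (rule 22): 0000000000000
Gen 7 (rule 150): 0000000000000
Gen 8 (rule 105): 1111111111111
Gen 9 (rule 22): 0000000000000
Gen 10 (rule 150): 0000000000000
Gen 11 (rule 105): 1111111111111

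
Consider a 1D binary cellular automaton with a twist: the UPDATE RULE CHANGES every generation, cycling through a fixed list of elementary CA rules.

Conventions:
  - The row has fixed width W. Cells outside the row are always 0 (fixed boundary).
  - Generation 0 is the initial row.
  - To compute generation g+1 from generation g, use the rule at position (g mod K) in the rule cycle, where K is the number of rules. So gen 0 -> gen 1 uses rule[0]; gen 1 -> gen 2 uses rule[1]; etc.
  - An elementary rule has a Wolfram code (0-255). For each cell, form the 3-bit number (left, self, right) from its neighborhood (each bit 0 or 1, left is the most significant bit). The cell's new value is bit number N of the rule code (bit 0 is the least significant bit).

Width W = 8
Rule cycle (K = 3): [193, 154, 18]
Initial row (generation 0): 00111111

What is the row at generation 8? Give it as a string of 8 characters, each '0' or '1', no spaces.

Gen 0: 00111111
Gen 1 (rule 193): 10011111
Gen 2 (rule 154): 01111110
Gen 3 (rule 18): 10000001
Gen 4 (rule 193): 00111100
Gen 5 (rule 154): 01111010
Gen 6 (rule 18): 10000001
Gen 7 (rule 193): 00111100
Gen 8 (rule 154): 01111010

Answer: 01111010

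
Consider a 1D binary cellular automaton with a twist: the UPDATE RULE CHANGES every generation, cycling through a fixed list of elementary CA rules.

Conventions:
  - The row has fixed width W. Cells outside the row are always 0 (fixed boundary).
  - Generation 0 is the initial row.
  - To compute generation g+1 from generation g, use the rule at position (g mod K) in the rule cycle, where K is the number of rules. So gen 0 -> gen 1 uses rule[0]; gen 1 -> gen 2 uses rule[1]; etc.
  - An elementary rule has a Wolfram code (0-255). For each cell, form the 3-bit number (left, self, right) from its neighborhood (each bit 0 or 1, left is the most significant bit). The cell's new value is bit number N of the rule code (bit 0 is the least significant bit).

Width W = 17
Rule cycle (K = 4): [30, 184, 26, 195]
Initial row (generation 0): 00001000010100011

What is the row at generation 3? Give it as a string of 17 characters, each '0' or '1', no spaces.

Gen 0: 00001000010100011
Gen 1 (rule 30): 00011100110110110
Gen 2 (rule 184): 00011010101101101
Gen 3 (rule 26): 00110000001001000

Answer: 00110000001001000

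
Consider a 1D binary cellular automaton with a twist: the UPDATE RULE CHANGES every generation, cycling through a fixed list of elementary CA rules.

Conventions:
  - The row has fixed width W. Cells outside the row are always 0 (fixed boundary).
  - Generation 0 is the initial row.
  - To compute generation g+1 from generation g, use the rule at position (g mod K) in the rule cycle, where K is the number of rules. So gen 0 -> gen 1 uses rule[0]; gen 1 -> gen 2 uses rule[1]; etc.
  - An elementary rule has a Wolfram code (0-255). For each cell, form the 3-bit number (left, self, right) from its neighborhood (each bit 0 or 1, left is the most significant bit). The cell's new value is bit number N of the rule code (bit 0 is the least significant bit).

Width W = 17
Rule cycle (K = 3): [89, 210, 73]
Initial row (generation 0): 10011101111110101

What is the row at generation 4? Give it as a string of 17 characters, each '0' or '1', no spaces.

Answer: 10100011111111011

Derivation:
Gen 0: 10011101111110101
Gen 1 (rule 89): 01010101000010000
Gen 2 (rule 210): 10000000100101000
Gen 3 (rule 73): 00111110000000011
Gen 4 (rule 89): 10100011111111011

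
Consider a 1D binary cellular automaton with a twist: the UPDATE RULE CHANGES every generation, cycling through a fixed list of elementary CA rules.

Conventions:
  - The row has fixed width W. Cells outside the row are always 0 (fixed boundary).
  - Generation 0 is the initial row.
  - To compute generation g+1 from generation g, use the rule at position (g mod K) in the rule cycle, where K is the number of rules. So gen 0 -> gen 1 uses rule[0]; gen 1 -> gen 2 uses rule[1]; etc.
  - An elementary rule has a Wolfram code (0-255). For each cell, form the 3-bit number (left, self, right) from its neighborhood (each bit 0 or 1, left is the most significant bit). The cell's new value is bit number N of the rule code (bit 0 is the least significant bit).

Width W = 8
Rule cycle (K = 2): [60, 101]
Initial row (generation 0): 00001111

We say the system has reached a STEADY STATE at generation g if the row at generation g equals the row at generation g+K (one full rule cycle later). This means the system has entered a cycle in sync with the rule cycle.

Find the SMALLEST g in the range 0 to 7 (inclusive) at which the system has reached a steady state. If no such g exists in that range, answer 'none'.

Gen 0: 00001111
Gen 1 (rule 60): 00001000
Gen 2 (rule 101): 11101011
Gen 3 (rule 60): 10011110
Gen 4 (rule 101): 10000010
Gen 5 (rule 60): 11000011
Gen 6 (rule 101): 01011001
Gen 7 (rule 60): 01110101
Gen 8 (rule 101): 00011111
Gen 9 (rule 60): 00010000

Answer: none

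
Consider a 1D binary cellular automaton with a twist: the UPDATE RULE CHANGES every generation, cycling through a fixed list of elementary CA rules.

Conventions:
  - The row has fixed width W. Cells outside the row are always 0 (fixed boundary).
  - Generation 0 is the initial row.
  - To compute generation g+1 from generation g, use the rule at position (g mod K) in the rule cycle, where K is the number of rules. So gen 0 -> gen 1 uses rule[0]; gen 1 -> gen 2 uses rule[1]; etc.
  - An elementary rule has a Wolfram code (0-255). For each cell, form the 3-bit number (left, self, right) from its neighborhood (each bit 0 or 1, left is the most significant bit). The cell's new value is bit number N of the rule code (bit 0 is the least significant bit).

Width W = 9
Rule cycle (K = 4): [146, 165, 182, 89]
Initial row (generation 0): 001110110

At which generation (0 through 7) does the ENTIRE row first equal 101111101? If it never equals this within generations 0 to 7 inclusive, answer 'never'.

Answer: never

Derivation:
Gen 0: 001110110
Gen 1 (rule 146): 010100001
Gen 2 (rule 165): 011101101
Gen 3 (rule 182): 101010011
Gen 4 (rule 89): 000001011
Gen 5 (rule 146): 000010000
Gen 6 (rule 165): 111010111
Gen 7 (rule 182): 010111010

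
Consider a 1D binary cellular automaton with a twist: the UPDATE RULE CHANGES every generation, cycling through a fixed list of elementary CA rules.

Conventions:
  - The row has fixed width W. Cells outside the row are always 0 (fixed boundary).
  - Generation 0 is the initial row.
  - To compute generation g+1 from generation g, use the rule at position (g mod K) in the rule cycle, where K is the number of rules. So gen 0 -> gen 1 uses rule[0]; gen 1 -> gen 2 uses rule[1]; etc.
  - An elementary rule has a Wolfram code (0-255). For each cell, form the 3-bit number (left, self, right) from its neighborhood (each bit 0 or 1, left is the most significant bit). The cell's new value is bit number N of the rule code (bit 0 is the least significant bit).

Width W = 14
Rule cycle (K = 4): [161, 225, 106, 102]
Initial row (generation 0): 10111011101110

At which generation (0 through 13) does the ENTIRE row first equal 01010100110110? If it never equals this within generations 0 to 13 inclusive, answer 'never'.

Answer: never

Derivation:
Gen 0: 10111011101110
Gen 1 (rule 161): 01010101010100
Gen 2 (rule 225): 00101010101001
Gen 3 (rule 106): 01010101010010
Gen 4 (rule 102): 11111111110110
Gen 5 (rule 161): 01111111101000
Gen 6 (rule 225): 00111111110011
Gen 7 (rule 106): 01100000010111
Gen 8 (rule 102): 10100000111001
Gen 9 (rule 161): 01001110010000
Gen 10 (rule 225): 00000110000111
Gen 11 (rule 106): 00001110001101
Gen 12 (rule 102): 00010010010111
Gen 13 (rule 161): 11000000001010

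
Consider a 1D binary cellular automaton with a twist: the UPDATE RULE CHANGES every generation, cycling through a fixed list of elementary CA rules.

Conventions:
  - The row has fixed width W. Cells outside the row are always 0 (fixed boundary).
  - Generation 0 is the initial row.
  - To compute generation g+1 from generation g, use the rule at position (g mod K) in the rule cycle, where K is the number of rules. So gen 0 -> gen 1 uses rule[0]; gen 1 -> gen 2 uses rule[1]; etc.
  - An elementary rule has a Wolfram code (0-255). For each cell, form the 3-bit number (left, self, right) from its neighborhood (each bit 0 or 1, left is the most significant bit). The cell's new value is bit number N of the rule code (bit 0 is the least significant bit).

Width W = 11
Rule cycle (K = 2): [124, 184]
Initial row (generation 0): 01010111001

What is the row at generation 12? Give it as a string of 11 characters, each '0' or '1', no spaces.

Gen 0: 01010111001
Gen 1 (rule 124): 01111101101
Gen 2 (rule 184): 01111011010
Gen 3 (rule 124): 01001111111
Gen 4 (rule 184): 00101111110
Gen 5 (rule 124): 00111000011
Gen 6 (rule 184): 00110100010
Gen 7 (rule 124): 00111110011
Gen 8 (rule 184): 00111101010
Gen 9 (rule 124): 00100111111
Gen 10 (rule 184): 00010111110
Gen 11 (rule 124): 00011100011
Gen 12 (rule 184): 00011010010

Answer: 00011010010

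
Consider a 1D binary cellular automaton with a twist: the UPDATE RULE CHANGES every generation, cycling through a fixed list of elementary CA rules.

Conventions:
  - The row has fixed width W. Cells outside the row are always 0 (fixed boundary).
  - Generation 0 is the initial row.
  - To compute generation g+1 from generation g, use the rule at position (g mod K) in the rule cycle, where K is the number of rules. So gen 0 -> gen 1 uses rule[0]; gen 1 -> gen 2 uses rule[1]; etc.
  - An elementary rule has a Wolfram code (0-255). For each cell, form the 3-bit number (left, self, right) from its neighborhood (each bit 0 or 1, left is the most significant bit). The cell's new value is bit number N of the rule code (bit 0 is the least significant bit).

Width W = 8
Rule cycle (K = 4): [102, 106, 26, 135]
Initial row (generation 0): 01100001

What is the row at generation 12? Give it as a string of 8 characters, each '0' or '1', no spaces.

Gen 0: 01100001
Gen 1 (rule 102): 10100011
Gen 2 (rule 106): 01000111
Gen 3 (rule 26): 10101100
Gen 4 (rule 135): 10100001
Gen 5 (rule 102): 11100011
Gen 6 (rule 106): 10100111
Gen 7 (rule 26): 00011100
Gen 8 (rule 135): 11101001
Gen 9 (rule 102): 00111011
Gen 10 (rule 106): 01101111
Gen 11 (rule 26): 11001000
Gen 12 (rule 135): 00011011

Answer: 00011011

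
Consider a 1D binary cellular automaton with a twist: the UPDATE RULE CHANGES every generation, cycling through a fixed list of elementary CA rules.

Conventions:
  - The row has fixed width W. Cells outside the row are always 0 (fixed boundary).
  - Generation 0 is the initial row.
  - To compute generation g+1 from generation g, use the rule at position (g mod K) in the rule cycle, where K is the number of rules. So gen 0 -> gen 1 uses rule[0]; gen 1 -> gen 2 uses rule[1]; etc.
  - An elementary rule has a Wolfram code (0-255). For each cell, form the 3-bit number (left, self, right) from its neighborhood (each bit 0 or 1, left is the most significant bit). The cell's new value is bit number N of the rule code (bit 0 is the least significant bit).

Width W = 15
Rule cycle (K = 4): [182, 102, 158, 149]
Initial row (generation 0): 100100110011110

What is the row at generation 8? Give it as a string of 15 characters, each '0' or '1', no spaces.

Gen 0: 100100110011110
Gen 1 (rule 182): 111111001101101
Gen 2 (rule 102): 000001010110111
Gen 3 (rule 158): 000011010100110
Gen 4 (rule 149): 111000010110001
Gen 5 (rule 182): 010100111001011
Gen 6 (rule 102): 111101001011101
Gen 7 (rule 158): 111001111011001
Gen 8 (rule 149): 010100110000101

Answer: 010100110000101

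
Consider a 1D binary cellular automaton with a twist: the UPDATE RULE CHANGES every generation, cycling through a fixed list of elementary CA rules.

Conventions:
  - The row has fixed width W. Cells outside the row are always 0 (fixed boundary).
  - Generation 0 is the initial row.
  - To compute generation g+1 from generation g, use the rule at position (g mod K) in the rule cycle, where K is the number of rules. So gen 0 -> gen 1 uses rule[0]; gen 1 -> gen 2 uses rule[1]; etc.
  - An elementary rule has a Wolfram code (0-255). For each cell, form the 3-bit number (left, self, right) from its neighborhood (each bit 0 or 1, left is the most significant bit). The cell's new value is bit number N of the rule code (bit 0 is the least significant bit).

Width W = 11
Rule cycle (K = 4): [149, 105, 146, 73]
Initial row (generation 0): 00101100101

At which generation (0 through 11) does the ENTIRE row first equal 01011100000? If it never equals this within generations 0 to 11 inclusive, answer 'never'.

Gen 0: 00101100101
Gen 1 (rule 149): 10100010101
Gen 2 (rule 105): 01001001010
Gen 3 (rule 146): 10110110001
Gen 4 (rule 73): 00110110100
Gen 5 (rule 149): 10000000111
Gen 6 (rule 105): 00111110101
Gen 7 (rule 146): 01011100000
Gen 8 (rule 73): 00010101111
Gen 9 (rule 149): 11010100110
Gen 10 (rule 105): 11101000110
Gen 11 (rule 146): 01000101001

Answer: 7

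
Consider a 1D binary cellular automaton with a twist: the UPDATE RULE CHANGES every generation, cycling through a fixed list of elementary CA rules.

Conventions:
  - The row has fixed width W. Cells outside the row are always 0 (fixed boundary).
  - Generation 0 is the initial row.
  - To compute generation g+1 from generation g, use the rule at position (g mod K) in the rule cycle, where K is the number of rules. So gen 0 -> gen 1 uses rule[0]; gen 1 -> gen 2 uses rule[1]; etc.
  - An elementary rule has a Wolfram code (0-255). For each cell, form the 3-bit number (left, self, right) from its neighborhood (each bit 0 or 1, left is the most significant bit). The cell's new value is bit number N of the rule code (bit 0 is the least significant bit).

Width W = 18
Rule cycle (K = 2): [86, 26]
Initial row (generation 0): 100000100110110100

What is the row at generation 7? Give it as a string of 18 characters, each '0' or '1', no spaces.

Gen 0: 100000100110110100
Gen 1 (rule 86): 110001111010010110
Gen 2 (rule 26): 101011000001100101
Gen 3 (rule 86): 101001100010111101
Gen 4 (rule 26): 000111010100100000
Gen 5 (rule 86): 001001010111110000
Gen 6 (rule 26): 010110000100001000
Gen 7 (rule 86): 110011001110011100

Answer: 110011001110011100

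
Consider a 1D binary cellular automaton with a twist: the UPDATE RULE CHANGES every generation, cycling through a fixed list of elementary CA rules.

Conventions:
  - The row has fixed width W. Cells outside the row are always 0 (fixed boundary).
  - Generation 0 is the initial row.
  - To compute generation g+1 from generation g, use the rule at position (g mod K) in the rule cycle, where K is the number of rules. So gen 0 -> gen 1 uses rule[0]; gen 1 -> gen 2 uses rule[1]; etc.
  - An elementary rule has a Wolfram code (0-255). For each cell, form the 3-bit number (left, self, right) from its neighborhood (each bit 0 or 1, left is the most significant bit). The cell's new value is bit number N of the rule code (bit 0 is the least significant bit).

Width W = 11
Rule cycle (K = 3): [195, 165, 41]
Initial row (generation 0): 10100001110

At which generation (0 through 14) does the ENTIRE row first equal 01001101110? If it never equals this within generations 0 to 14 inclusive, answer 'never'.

Gen 0: 10100001110
Gen 1 (rule 195): 00001110110
Gen 2 (rule 165): 11100101000
Gen 3 (rule 41): 10000010011
Gen 4 (rule 195): 00111100101
Gen 5 (rule 165): 10011000111
Gen 6 (rule 41): 00010010100
Gen 7 (rule 195): 11100100001
Gen 8 (rule 165): 01000101101
Gen 9 (rule 41): 00010011010
Gen 10 (rule 195): 11100101000
Gen 11 (rule 165): 01000111011
Gen 12 (rule 41): 00010100110
Gen 13 (rule 195): 11100001010
Gen 14 (rule 165): 01001101110

Answer: 14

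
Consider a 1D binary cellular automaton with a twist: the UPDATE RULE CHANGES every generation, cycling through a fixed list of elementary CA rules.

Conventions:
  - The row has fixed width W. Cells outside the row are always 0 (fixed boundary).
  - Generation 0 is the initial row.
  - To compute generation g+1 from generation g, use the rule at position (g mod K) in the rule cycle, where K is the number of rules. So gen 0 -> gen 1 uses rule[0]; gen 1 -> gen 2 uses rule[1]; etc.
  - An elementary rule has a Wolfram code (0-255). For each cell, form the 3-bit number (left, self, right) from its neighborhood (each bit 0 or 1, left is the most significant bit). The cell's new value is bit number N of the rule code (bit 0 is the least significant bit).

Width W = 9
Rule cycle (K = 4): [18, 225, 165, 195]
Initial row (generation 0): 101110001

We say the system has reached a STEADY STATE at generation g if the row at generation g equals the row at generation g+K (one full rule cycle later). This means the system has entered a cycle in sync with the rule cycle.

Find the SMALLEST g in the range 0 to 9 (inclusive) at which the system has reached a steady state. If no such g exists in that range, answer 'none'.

Answer: 5

Derivation:
Gen 0: 101110001
Gen 1 (rule 18): 000001010
Gen 2 (rule 225): 111100100
Gen 3 (rule 165): 011000101
Gen 4 (rule 195): 101011000
Gen 5 (rule 18): 000000100
Gen 6 (rule 225): 111110001
Gen 7 (rule 165): 011100101
Gen 8 (rule 195): 101101000
Gen 9 (rule 18): 000000100
Gen 10 (rule 225): 111110001
Gen 11 (rule 165): 011100101
Gen 12 (rule 195): 101101000
Gen 13 (rule 18): 000000100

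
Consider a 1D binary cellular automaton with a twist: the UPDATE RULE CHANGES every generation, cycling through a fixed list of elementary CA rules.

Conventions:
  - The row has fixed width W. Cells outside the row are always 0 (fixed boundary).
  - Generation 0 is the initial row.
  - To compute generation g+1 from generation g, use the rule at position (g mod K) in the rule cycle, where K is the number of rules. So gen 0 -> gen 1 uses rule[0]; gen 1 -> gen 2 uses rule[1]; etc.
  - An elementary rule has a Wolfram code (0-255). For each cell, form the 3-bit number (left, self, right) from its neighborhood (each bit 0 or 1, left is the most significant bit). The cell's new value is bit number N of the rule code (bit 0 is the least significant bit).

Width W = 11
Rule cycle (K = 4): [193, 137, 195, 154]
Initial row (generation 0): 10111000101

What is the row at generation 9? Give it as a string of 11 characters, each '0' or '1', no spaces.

Gen 0: 10111000101
Gen 1 (rule 193): 00011010000
Gen 2 (rule 137): 11010000111
Gen 3 (rule 195): 01000111011
Gen 4 (rule 154): 10101110010
Gen 5 (rule 193): 00000110000
Gen 6 (rule 137): 11110100111
Gen 7 (rule 195): 01110001011
Gen 8 (rule 154): 11101010010
Gen 9 (rule 193): 01100000000

Answer: 01100000000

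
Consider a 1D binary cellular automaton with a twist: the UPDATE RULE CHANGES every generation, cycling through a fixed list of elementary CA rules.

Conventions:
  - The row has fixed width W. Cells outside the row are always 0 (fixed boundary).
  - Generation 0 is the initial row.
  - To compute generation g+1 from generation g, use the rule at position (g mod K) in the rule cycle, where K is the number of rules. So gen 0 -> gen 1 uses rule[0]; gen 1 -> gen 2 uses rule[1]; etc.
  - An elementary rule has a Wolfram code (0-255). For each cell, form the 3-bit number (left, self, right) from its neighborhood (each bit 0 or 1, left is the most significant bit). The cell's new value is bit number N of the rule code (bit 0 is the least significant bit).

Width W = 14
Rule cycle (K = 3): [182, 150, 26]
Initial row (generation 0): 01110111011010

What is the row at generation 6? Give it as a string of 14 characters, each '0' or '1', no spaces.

Answer: 00000100001010

Derivation:
Gen 0: 01110111011010
Gen 1 (rule 182): 10101010100111
Gen 2 (rule 150): 10101010111010
Gen 3 (rule 26): 00000000100001
Gen 4 (rule 182): 00000001110011
Gen 5 (rule 150): 00000010101100
Gen 6 (rule 26): 00000100001010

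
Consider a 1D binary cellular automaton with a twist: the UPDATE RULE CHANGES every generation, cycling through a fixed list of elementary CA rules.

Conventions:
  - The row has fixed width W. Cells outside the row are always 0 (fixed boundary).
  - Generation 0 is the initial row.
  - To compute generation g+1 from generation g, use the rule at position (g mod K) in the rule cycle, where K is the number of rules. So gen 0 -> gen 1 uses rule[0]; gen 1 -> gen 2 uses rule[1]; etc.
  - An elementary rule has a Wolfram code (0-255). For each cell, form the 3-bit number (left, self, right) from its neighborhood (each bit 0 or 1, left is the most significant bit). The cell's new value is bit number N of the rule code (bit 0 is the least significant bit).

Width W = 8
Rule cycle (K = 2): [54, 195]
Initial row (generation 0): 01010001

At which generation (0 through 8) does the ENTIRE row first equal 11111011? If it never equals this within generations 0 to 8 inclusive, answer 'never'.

Answer: 1

Derivation:
Gen 0: 01010001
Gen 1 (rule 54): 11111011
Gen 2 (rule 195): 01111001
Gen 3 (rule 54): 10000111
Gen 4 (rule 195): 00111011
Gen 5 (rule 54): 01000100
Gen 6 (rule 195): 10011001
Gen 7 (rule 54): 11100111
Gen 8 (rule 195): 01101011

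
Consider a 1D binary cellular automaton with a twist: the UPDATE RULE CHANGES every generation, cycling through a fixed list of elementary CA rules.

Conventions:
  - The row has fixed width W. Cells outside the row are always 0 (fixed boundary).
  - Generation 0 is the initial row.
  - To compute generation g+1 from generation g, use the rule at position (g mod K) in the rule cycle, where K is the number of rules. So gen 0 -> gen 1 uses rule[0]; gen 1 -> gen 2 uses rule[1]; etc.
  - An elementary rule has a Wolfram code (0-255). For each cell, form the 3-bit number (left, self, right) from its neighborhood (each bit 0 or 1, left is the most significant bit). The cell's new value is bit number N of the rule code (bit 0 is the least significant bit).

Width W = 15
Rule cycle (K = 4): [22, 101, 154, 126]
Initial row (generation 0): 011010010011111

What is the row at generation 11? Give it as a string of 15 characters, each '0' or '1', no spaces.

Answer: 111111100011000

Derivation:
Gen 0: 011010010011111
Gen 1 (rule 22): 100011111100000
Gen 2 (rule 101): 101000000101111
Gen 3 (rule 154): 000100001001110
Gen 4 (rule 126): 001110011111011
Gen 5 (rule 22): 010001100000000
Gen 6 (rule 101): 010100101111111
Gen 7 (rule 154): 100011001111110
Gen 8 (rule 126): 110111111000011
Gen 9 (rule 22): 000000000100100
Gen 10 (rule 101): 111111110100101
Gen 11 (rule 154): 111111100011000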